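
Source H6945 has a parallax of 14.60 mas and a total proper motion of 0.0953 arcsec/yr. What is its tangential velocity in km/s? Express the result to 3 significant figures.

d = 1/p = 1/0.01460″ = 68.493 pc.
v_t = 4.74 × μ × d = 4.74 × 0.0953 × 68.493 = 30.94 km/s.

30.9 km/s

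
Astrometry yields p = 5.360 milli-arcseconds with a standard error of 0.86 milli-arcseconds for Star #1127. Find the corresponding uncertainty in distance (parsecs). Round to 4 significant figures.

d = 1/p, so σ_d = σ_p / p².
σ_d = 0.000860 / (0.005360)² = 0.000860 / 0.00002873 = 29.934 pc.

29.93 pc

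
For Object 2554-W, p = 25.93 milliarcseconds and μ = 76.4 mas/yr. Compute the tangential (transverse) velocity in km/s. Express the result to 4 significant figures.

13.97 km/s

d = 1/p = 1/0.02593″ = 38.565 pc.
μ = 76.4 mas/yr = 0.0764 ″/yr.
v_t = 4.74 × μ × d = 4.74 × 0.0764 × 38.565 = 13.966 km/s.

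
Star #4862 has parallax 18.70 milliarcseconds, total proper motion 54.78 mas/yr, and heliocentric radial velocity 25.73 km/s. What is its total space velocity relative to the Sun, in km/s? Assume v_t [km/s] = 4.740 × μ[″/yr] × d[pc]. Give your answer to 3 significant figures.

29.2 km/s

d = 1/p = 1/0.01870″ = 53.476 pc.
μ = 54.78 mas/yr = 0.05478 ″/yr.
v_t = 4.740 μ d = 4.740 × 0.05478 × 53.476 = 13.885 km/s.
v = √(v_r² + v_t²) = √(25.73² + 13.885²) = √854.826 = 29.237 km/s.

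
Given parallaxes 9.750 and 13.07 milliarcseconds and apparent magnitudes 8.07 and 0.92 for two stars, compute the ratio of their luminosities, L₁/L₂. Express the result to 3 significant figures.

d₁ = 1/p₁ = 1/0.009750″ = 102.56 pc; d₂ = 1/p₂ = 1/0.01307″ = 76.511 pc.
M₁ = m₁ − 5 log₁₀ d₁ + 5 = 8.07 − 10.0549 + 5 = 3.0151.
M₂ = 0.92 − 9.4186 + 5 = -3.4986.
L₁/L₂ = 10^(0.4(M₂ − M₁)) = 10^(0.4 × (-6.5137)) = 10^(-2.60548) = 0.0024804.

L₁/L₂ = 0.00248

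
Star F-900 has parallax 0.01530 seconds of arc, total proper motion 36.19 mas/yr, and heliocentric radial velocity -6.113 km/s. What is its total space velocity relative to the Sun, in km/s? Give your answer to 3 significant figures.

12.8 km/s

d = 1/p = 1/0.01530″ = 65.359 pc.
μ = 36.19 mas/yr = 0.03619 ″/yr.
v_t = 4.740 μ d = 4.740 × 0.03619 × 65.359 = 11.212 km/s.
v = √(v_r² + v_t²) = √((-6.113)² + 11.212²) = √163.078 = 12.77 km/s.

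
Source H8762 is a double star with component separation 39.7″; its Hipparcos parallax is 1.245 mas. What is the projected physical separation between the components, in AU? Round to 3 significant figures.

d = 1/p = 1/0.001245″ = 803.21 pc.
At distance d (pc), an angle of θ arcsec spans θ·d AU: s = 39.7 × 803.21 = 31887 AU.

31900 AU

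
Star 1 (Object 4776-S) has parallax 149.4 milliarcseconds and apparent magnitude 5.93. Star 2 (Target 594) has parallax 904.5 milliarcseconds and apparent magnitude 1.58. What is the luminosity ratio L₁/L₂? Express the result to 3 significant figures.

L₁/L₂ = 0.667

d₁ = 1/p₁ = 1/0.1494″ = 6.6934 pc; d₂ = 1/p₂ = 1/0.9045″ = 1.1056 pc.
M₁ = m₁ − 5 log₁₀ d₁ + 5 = 5.93 − 4.1282 + 5 = 6.8018.
M₂ = 1.58 − 0.2180 + 5 = 6.3620.
L₁/L₂ = 10^(0.4(M₂ − M₁)) = 10^(0.4 × (-0.4398)) = 10^(-0.17592) = 0.66693.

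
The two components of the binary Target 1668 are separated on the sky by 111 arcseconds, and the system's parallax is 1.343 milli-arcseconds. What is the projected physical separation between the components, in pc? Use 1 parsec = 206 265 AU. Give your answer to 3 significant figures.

0.401 pc

d = 1/p = 1/0.001343″ = 744.6 pc.
At distance d (pc), an angle of θ arcsec spans θ·d AU: s = 111 × 744.6 = 82651 AU.
= 82651 / 206265 = 0.40070 pc.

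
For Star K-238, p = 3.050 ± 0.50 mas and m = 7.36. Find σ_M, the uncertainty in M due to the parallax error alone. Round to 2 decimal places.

M = m − 5 log₁₀ d + 5 = m + 5 log₁₀ p + 5, so ∂M/∂p = 5/(p ln 10).
σ_M = (5/ln 10) · (σ_p/p) = 2.1715 × 0.50/3.050 = 2.1715 × 0.16393 = 0.35597.

σ_M = 0.36 mag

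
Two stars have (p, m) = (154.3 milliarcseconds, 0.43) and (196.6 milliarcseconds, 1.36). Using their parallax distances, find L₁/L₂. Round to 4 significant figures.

L₁/L₂ = 3.823

d₁ = 1/p₁ = 1/0.1543″ = 6.4809 pc; d₂ = 1/p₂ = 1/0.1966″ = 5.0865 pc.
M₁ = m₁ − 5 log₁₀ d₁ + 5 = 0.43 − 4.0582 + 5 = 1.3718.
M₂ = 1.36 − 3.5321 + 5 = 2.8279.
L₁/L₂ = 10^(0.4(M₂ − M₁)) = 10^(0.4 × 1.4561) = 10^0.58244 = 3.8233.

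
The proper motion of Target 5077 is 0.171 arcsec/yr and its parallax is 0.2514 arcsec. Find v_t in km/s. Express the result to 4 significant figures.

d = 1/p = 1/0.2514″ = 3.9777 pc.
v_t = 4.74 × μ × d = 4.74 × 0.171 × 3.9777 = 3.2241 km/s.

3.224 km/s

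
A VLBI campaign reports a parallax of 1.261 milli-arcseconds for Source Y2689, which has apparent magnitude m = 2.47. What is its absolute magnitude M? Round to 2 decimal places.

d = 1/p = 1/0.001261″ = 793.02 pc.
m − M = 5 log₁₀(793.02) − 5 = 14.4964 − 5 = 9.4964.
M = m − (m − M) = 2.47 − 9.4964 = -7.03.

M = -7.03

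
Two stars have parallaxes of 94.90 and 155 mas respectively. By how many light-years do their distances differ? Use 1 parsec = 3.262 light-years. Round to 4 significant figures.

13.33 ly

d_A = 1/0.09490″ = 10.537 pc; d_B = 1/0.1550″ = 6.4516 pc.
|d_B − d_A| = |6.4516 − 10.537| = 4.0854 pc = 4.0854 × 3.262 ly = 13.327 ly.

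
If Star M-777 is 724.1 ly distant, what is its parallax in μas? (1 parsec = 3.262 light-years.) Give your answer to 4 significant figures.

4505 μas

d = 724.1 ly ÷ 3.262 = 221.98 pc.
p = 1/d = 1/221.98 = 0.0045049 arcsec.
= 0.0045049 × 10⁶ = 4504.9 μas.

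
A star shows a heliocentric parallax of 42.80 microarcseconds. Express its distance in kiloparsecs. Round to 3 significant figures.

23.4 kpc

p = 42.80 microarcseconds = 0.00004280 arcsec.
d = 1/p = 1/0.00004280 = 23364 pc.
= 23.364 kpc.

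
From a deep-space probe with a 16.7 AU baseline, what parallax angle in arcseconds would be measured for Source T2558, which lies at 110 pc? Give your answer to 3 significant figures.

0.152 arcsec

p (arcsec) = B (AU) / d (pc).
p = 16.7 / 110 = 0.15182 arcsec.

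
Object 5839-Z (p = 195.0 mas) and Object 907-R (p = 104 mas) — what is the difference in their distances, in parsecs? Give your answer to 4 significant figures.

4.487 pc

d_A = 1/0.1950″ = 5.1282 pc; d_B = 1/0.1040″ = 9.6154 pc.
|d_B − d_A| = |9.6154 − 5.1282| = 4.4872 pc.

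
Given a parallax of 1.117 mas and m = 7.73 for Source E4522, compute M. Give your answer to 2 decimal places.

M = -2.03

d = 1/p = 1/0.001117″ = 895.26 pc.
m − M = 5 log₁₀(895.26) − 5 = 14.7597 − 5 = 9.7597.
M = m − (m − M) = 7.73 − 9.7597 = -2.03.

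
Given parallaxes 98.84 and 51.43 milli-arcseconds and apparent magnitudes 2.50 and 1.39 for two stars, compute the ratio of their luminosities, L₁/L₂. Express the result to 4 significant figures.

d₁ = 1/p₁ = 1/0.09884″ = 10.117 pc; d₂ = 1/p₂ = 1/0.05143″ = 19.444 pc.
M₁ = m₁ − 5 log₁₀ d₁ + 5 = 2.50 − 5.0253 + 5 = 2.4747.
M₂ = 1.39 − 6.4439 + 5 = -0.0539.
L₁/L₂ = 10^(0.4(M₂ − M₁)) = 10^(0.4 × (-2.5286)) = 10^(-1.01144) = 0.0974.

L₁/L₂ = 0.09740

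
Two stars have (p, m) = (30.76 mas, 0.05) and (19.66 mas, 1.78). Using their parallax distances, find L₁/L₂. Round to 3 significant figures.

d₁ = 1/p₁ = 1/0.03076″ = 32.51 pc; d₂ = 1/p₂ = 1/0.01966″ = 50.865 pc.
M₁ = m₁ − 5 log₁₀ d₁ + 5 = 0.05 − 7.5601 + 5 = -2.5101.
M₂ = 1.78 − 8.5321 + 5 = -1.7521.
L₁/L₂ = 10^(0.4(M₂ − M₁)) = 10^(0.4 × 0.7580) = 10^0.30320 = 2.01.

L₁/L₂ = 2.01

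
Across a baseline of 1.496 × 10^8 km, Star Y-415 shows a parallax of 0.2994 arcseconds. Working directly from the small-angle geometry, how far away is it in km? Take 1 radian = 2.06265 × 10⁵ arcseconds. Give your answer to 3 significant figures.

θ = 0.2994″ = 0.2994/206265 = 1.4515 × 10^-6 rad.
d = B/θ = (1.496 × 10^8) / (1.4515 × 10^-6) = 1.0307 × 10^14 km.

1.03 × 10^14 km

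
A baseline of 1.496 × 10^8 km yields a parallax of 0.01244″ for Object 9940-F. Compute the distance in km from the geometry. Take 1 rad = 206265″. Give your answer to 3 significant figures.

2.48 × 10^15 km

θ = 0.01244″ = 0.01244/206265 = 6.0311 × 10^-8 rad.
d = B/θ = (1.496 × 10^8) / (6.0311 × 10^-8) = 2.4805 × 10^15 km.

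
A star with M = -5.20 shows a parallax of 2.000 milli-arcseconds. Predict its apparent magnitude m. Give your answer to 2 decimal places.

d = 1/p = 1/0.002000″ = 500 pc.
m − M = 5 log₁₀ d − 5 = 5 log₁₀(500) − 5 = 13.4949 − 5 = 8.4949.
m = M + (m − M) = -5.20 + 8.4949 = 3.29.

m = 3.29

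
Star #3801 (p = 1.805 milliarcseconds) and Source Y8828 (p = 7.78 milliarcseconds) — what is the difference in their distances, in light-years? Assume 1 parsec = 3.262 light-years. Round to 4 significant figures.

1388 ly

d_A = 1/0.001805″ = 554.02 pc; d_B = 1/0.007780″ = 128.53 pc.
|d_B − d_A| = |128.53 − 554.02| = 425.49 pc = 425.49 × 3.262 ly = 1387.9 ly.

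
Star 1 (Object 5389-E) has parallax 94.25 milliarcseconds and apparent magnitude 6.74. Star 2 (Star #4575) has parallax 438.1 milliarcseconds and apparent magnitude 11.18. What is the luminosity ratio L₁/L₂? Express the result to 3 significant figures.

d₁ = 1/p₁ = 1/0.09425″ = 10.61 pc; d₂ = 1/p₂ = 1/0.4381″ = 2.2826 pc.
M₁ = m₁ − 5 log₁₀ d₁ + 5 = 6.74 − 5.1286 + 5 = 6.6114.
M₂ = 11.18 − 1.7921 + 5 = 14.3879.
L₁/L₂ = 10^(0.4(M₂ − M₁)) = 10^(0.4 × 7.7765) = 10^3.11060 = 1290.

L₁/L₂ = 1290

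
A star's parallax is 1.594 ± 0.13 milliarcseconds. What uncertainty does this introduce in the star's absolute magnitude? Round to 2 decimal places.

M = m − 5 log₁₀ d + 5 = m + 5 log₁₀ p + 5, so ∂M/∂p = 5/(p ln 10).
σ_M = (5/ln 10) · (σ_p/p) = 2.1715 × 0.13/1.594 = 2.1715 × 0.081556 = 0.1771.

σ_M = 0.18 mag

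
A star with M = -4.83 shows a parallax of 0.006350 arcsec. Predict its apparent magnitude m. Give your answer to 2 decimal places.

d = 1/p = 1/0.006350″ = 157.48 pc.
m − M = 5 log₁₀ d − 5 = 5 log₁₀(157.48) − 5 = 10.9861 − 5 = 5.9861.
m = M + (m − M) = -4.83 + 5.9861 = 1.16.

m = 1.16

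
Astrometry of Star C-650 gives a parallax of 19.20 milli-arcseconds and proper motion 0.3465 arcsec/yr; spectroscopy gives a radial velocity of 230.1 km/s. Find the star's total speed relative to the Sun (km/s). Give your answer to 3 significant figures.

d = 1/p = 1/0.01920″ = 52.083 pc.
v_t = 4.740 μ d = 4.740 × 0.3465 × 52.083 = 85.542 km/s.
v = √(v_r² + v_t²) = √(230.1² + 85.542²) = √60263.4 = 245.49 km/s.

245 km/s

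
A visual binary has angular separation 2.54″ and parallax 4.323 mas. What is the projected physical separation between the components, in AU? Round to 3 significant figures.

588 AU

d = 1/p = 1/0.004323″ = 231.32 pc.
At distance d (pc), an angle of θ arcsec spans θ·d AU: s = 2.54 × 231.32 = 587.55 AU.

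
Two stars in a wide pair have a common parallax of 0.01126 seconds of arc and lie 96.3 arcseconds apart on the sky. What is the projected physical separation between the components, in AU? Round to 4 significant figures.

d = 1/p = 1/0.01126″ = 88.81 pc.
At distance d (pc), an angle of θ arcsec spans θ·d AU: s = 96.3 × 88.81 = 8552.4 AU.

8552 AU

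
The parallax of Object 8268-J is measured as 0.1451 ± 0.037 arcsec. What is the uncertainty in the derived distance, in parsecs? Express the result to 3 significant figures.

d = 1/p, so σ_d = σ_p / p².
σ_d = 0.0370 / (0.1451)² = 0.0370 / 0.021054 = 1.7574 pc.

1.76 pc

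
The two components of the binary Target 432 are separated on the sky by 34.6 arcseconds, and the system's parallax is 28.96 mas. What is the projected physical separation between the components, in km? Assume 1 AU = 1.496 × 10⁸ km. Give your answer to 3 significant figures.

d = 1/p = 1/0.02896″ = 34.53 pc.
At distance d (pc), an angle of θ arcsec spans θ·d AU: s = 34.6 × 34.53 = 1194.7 AU.
= 1194.7 × 1.496 × 10⁸ km = 1.7873 × 10^11 km.

1.79 × 10^11 km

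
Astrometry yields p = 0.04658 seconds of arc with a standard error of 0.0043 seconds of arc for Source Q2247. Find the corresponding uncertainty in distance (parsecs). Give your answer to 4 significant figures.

d = 1/p, so σ_d = σ_p / p².
σ_d = 0.00430 / (0.04658)² = 0.00430 / 0.0021697 = 1.9818 pc.

1.982 pc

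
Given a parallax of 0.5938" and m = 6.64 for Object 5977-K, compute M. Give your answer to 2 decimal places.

M = 10.51

d = 1/p = 1/0.5938″ = 1.6841 pc.
m − M = 5 log₁₀(1.6841) − 5 = 1.1318 − 5 = -3.8682.
M = m − (m − M) = 6.64 − (-3.8682) = 10.51.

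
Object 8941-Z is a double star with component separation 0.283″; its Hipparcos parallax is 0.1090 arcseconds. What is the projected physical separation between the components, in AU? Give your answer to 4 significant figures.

2.596 AU

d = 1/p = 1/0.1090″ = 9.1743 pc.
At distance d (pc), an angle of θ arcsec spans θ·d AU: s = 0.283 × 9.1743 = 2.5963 AU.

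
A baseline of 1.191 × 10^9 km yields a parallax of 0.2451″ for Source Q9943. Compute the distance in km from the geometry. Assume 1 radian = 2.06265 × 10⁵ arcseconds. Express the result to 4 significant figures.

θ = 0.2451″ = 0.2451/206265 = 1.1883 × 10^-6 rad.
d = B/θ = (1.191 × 10^9) / (1.1883 × 10^-6) = 1.0023 × 10^15 km.

1.002 × 10^15 km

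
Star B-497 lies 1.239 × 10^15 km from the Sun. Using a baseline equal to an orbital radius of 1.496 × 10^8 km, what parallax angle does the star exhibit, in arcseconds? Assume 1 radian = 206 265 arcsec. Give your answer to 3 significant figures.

0.0249 arcsec

θ ≈ B/d = (1.496 × 10^8) / (1.239 × 10^15) = 1.2074 × 10^-7 rad.
In arcseconds: 1.2074 × 10^-7 × 206265 = 0.024904″.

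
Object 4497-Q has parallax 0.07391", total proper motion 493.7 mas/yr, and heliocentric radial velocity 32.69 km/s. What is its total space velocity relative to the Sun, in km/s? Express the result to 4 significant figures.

d = 1/p = 1/0.07391″ = 13.53 pc.
μ = 493.7 mas/yr = 0.4937 ″/yr.
v_t = 4.740 μ d = 4.740 × 0.4937 × 13.53 = 31.662 km/s.
v = √(v_r² + v_t²) = √(32.69² + 31.662²) = √2071.12 = 45.51 km/s.

45.51 km/s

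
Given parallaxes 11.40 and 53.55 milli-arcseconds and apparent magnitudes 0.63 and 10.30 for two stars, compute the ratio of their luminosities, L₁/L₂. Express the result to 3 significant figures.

L₁/L₂ = 163000

d₁ = 1/p₁ = 1/0.01140″ = 87.719 pc; d₂ = 1/p₂ = 1/0.05355″ = 18.674 pc.
M₁ = m₁ − 5 log₁₀ d₁ + 5 = 0.63 − 9.7155 + 5 = -4.0855.
M₂ = 10.30 − 6.3562 + 5 = 8.9438.
L₁/L₂ = 10^(0.4(M₂ − M₁)) = 10^(0.4 × 13.0293) = 10^5.21172 = 1.6282 × 10^5.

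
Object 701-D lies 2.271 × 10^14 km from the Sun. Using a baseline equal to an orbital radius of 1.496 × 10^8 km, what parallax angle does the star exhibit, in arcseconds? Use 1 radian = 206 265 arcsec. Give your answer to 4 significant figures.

0.1359 arcsec

θ ≈ B/d = (1.496 × 10^8) / (2.271 × 10^14) = 6.5874 × 10^-7 rad.
In arcseconds: 6.5874 × 10^-7 × 206265 = 0.13588″.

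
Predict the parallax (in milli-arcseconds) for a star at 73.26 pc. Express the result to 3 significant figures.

p = 1/d = 1/73.26 = 0.01365 arcsec.
= 0.01365 × 1000 = 13.65 mas.

13.7 mas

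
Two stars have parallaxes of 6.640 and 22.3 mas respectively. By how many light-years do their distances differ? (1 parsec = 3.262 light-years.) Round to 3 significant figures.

345 ly

d_A = 1/0.006640″ = 150.6 pc; d_B = 1/0.02230″ = 44.843 pc.
|d_B − d_A| = |44.843 − 150.6| = 105.76 pc = 105.76 × 3.262 ly = 344.99 ly.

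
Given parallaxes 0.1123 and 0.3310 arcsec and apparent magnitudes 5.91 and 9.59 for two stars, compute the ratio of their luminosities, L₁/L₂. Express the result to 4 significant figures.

d₁ = 1/p₁ = 1/0.1123″ = 8.9047 pc; d₂ = 1/p₂ = 1/0.3310″ = 3.0211 pc.
M₁ = m₁ − 5 log₁₀ d₁ + 5 = 5.91 − 4.7481 + 5 = 6.1619.
M₂ = 9.59 − 2.4008 + 5 = 12.1892.
L₁/L₂ = 10^(0.4(M₂ − M₁)) = 10^(0.4 × 6.0273) = 10^2.41092 = 257.58.

L₁/L₂ = 257.6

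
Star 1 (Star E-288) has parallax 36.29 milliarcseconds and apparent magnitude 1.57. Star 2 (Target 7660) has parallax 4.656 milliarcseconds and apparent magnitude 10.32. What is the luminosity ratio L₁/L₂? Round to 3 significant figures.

L₁/L₂ = 52.1

d₁ = 1/p₁ = 1/0.03629″ = 27.556 pc; d₂ = 1/p₂ = 1/0.004656″ = 214.78 pc.
M₁ = m₁ − 5 log₁₀ d₁ + 5 = 1.57 − 7.2011 + 5 = -0.6311.
M₂ = 10.32 − 11.6600 + 5 = 3.6600.
L₁/L₂ = 10^(0.4(M₂ − M₁)) = 10^(0.4 × 4.2911) = 10^1.71644 = 52.052.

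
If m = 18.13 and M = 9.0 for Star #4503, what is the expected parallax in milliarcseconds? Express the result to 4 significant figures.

1.493 mas

m − M = 18.13 − 9.0 = 9.13.
d = 10^((m−M)/5 + 1) = 10^2.826 = 669.88 pc.
p = 1/d = 1/669.88 = 0.0014928 arcsec = 1.4928 mas.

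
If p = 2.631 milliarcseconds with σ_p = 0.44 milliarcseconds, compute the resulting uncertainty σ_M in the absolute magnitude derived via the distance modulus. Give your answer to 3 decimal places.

σ_M = 0.363 mag

M = m − 5 log₁₀ d + 5 = m + 5 log₁₀ p + 5, so ∂M/∂p = 5/(p ln 10).
σ_M = (5/ln 10) · (σ_p/p) = 2.1715 × 0.44/2.631 = 2.1715 × 0.16724 = 0.36316.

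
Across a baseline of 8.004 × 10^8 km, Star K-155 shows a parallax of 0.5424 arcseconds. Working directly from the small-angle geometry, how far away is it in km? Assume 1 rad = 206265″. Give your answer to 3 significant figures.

θ = 0.5424″ = 0.5424/206265 = 2.6296 × 10^-6 rad.
d = B/θ = (8.004 × 10^8) / (2.6296 × 10^-6) = 3.0438 × 10^14 km.

3.04 × 10^14 km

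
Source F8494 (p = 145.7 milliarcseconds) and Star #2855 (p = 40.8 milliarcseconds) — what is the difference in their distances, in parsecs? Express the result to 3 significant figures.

d_A = 1/0.1457″ = 6.8634 pc; d_B = 1/0.04080″ = 24.51 pc.
|d_B − d_A| = |24.51 − 6.8634| = 17.647 pc.

17.6 pc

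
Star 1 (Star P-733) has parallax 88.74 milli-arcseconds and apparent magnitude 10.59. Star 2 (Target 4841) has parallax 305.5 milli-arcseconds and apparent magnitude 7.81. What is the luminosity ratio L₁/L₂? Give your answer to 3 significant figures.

L₁/L₂ = 0.916

d₁ = 1/p₁ = 1/0.08874″ = 11.269 pc; d₂ = 1/p₂ = 1/0.3055″ = 3.2733 pc.
M₁ = m₁ − 5 log₁₀ d₁ + 5 = 10.59 − 5.2594 + 5 = 10.3306.
M₂ = 7.81 − 2.5749 + 5 = 10.2351.
L₁/L₂ = 10^(0.4(M₂ − M₁)) = 10^(0.4 × (-0.0955)) = 10^(-0.03820) = 0.9158.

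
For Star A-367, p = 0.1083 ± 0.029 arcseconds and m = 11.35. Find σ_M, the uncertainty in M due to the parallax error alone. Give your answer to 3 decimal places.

M = m − 5 log₁₀ d + 5 = m + 5 log₁₀ p + 5, so ∂M/∂p = 5/(p ln 10).
σ_M = (5/ln 10) · (σ_p/p) = 2.1715 × 0.029/0.1083 = 2.1715 × 0.26777 = 0.58146.

σ_M = 0.581 mag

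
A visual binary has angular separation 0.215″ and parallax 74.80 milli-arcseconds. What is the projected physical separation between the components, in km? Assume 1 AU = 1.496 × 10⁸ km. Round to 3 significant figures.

d = 1/p = 1/0.07480″ = 13.369 pc.
At distance d (pc), an angle of θ arcsec spans θ·d AU: s = 0.215 × 13.369 = 2.8743 AU.
= 2.8743 × 1.496 × 10⁸ km = 4.3000 × 10^8 km.

4.30 × 10^8 km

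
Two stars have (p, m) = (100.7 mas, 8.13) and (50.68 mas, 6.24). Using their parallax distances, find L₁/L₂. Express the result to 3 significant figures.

d₁ = 1/p₁ = 1/0.1007″ = 9.9305 pc; d₂ = 1/p₂ = 1/0.05068″ = 19.732 pc.
M₁ = m₁ − 5 log₁₀ d₁ + 5 = 8.13 − 4.9849 + 5 = 8.1451.
M₂ = 6.24 − 6.4759 + 5 = 4.7641.
L₁/L₂ = 10^(0.4(M₂ − M₁)) = 10^(0.4 × (-3.3810)) = 10^(-1.35240) = 0.044422.

L₁/L₂ = 0.0444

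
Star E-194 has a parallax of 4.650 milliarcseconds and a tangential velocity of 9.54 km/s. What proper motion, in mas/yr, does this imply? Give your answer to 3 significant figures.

9.36 mas/yr

d = 1/p = 1/0.004650″ = 215.05 pc.
μ = v_t / (4.74 d) = 9.54 / (4.74 × 215.05) = 9.54 / 1019.3 = 0.0093594 ″/yr = 9.3594 mas/yr.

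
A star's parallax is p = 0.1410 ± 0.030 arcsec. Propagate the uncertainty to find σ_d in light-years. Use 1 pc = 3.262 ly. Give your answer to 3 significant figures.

d = 1/p, so σ_d = σ_p / p².
σ_d = 0.0300 / (0.1410)² = 0.0300 / 0.019881 = 1.509 pc = 1.509 × 3.262 ly = 4.9224 ly.

4.92 ly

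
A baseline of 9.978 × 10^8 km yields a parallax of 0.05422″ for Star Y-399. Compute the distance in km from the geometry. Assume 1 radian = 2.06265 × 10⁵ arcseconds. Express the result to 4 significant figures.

θ = 0.05422″ = 0.05422/206265 = 2.6287 × 10^-7 rad.
d = B/θ = (9.978 × 10^8) / (2.6287 × 10^-7) = 3.7958 × 10^15 km.

3.796 × 10^15 km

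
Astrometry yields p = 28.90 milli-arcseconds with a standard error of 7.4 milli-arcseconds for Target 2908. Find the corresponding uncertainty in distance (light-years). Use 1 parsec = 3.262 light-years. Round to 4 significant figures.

d = 1/p, so σ_d = σ_p / p².
σ_d = 0.00740 / (0.02890)² = 0.00740 / 0.00083521 = 8.86 pc = 8.86 × 3.262 ly = 28.901 ly.

28.90 ly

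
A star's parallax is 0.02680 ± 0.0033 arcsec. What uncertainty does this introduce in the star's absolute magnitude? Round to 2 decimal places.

σ_M = 0.27 mag

M = m − 5 log₁₀ d + 5 = m + 5 log₁₀ p + 5, so ∂M/∂p = 5/(p ln 10).
σ_M = (5/ln 10) · (σ_p/p) = 2.1715 × 0.0033/0.02680 = 2.1715 × 0.12313 = 0.26738.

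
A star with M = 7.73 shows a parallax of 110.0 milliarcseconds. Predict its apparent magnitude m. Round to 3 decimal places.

m = 7.523

d = 1/p = 1/0.1100″ = 9.0909 pc.
m − M = 5 log₁₀ d − 5 = 5 log₁₀(9.0909) − 5 = 4.7930 − 5 = -0.2070.
m = M + (m − M) = 7.73 + (-0.2070) = 7.523.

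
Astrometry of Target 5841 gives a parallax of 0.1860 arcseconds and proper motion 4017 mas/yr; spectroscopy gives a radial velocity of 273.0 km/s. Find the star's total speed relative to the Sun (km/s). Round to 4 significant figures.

d = 1/p = 1/0.1860″ = 5.3763 pc.
μ = 4017 mas/yr = 4.017 ″/yr.
v_t = 4.740 μ d = 4.740 × 4.017 × 5.3763 = 102.37 km/s.
v = √(v_r² + v_t²) = √(273.0² + 102.37²) = √85008.6 = 291.56 km/s.

291.6 km/s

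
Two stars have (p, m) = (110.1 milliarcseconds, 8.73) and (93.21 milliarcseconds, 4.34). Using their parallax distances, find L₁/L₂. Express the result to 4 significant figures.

L₁/L₂ = 0.01257

d₁ = 1/p₁ = 1/0.1101″ = 9.0827 pc; d₂ = 1/p₂ = 1/0.09321″ = 10.728 pc.
M₁ = m₁ − 5 log₁₀ d₁ + 5 = 8.73 − 4.7911 + 5 = 8.9389.
M₂ = 4.34 − 5.1526 + 5 = 4.1874.
L₁/L₂ = 10^(0.4(M₂ − M₁)) = 10^(0.4 × (-4.7515)) = 10^(-1.90060) = 0.012572.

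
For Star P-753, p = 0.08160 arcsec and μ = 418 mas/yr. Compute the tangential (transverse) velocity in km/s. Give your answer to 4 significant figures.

d = 1/p = 1/0.08160″ = 12.255 pc.
μ = 418 mas/yr = 0.418 ″/yr.
v_t = 4.74 × μ × d = 4.74 × 0.418 × 12.255 = 24.281 km/s.

24.28 km/s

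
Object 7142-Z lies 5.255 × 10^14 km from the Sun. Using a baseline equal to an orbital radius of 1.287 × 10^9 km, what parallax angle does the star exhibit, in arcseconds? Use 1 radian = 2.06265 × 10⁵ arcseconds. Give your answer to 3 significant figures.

0.505 arcsec

θ ≈ B/d = (1.287 × 10^9) / (5.255 × 10^14) = 2.4491 × 10^-6 rad.
In arcseconds: 2.4491 × 10^-6 × 206265 = 0.50516″.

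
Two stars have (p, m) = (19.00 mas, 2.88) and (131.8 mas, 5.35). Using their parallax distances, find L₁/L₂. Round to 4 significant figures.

L₁/L₂ = 468.1

d₁ = 1/p₁ = 1/0.01900″ = 52.632 pc; d₂ = 1/p₂ = 1/0.1318″ = 7.5873 pc.
M₁ = m₁ − 5 log₁₀ d₁ + 5 = 2.88 − 8.6062 + 5 = -0.7262.
M₂ = 5.35 − 4.4004 + 5 = 5.9496.
L₁/L₂ = 10^(0.4(M₂ − M₁)) = 10^(0.4 × 6.6758) = 10^2.67032 = 468.08.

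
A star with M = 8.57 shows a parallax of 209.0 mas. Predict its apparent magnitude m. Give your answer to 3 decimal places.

d = 1/p = 1/0.2090″ = 4.7847 pc.
m − M = 5 log₁₀ d − 5 = 5 log₁₀(4.7847) − 5 = 3.3993 − 5 = -1.6007.
m = M + (m − M) = 8.57 + (-1.6007) = 6.969.

m = 6.969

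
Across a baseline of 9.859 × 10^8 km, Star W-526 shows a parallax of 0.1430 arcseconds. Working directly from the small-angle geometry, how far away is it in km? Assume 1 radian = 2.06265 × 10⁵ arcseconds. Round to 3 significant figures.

θ = 0.1430″ = 0.1430/206265 = 6.9328 × 10^-7 rad.
d = B/θ = (9.859 × 10^8) / (6.9328 × 10^-7) = 1.4221 × 10^15 km.

1.42 × 10^15 km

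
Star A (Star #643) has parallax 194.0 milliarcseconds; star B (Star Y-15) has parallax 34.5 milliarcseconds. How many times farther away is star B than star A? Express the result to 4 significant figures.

5.623

Since d = 1/p, d_B/d_A = p_A/p_B.
= 194.0 / 34.5 = 5.6232.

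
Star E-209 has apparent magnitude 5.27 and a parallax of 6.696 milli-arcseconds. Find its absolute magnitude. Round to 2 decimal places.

d = 1/p = 1/0.006696″ = 149.34 pc.
m − M = 5 log₁₀(149.34) − 5 = 10.8709 − 5 = 5.8709.
M = m − (m − M) = 5.27 − 5.8709 = -0.60.

M = -0.60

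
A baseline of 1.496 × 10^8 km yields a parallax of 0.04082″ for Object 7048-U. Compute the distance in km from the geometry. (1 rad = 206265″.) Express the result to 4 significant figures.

θ = 0.04082″ = 0.04082/206265 = 1.9790 × 10^-7 rad.
d = B/θ = (1.496 × 10^8) / (1.9790 × 10^-7) = 7.5594 × 10^14 km.

7.559 × 10^14 km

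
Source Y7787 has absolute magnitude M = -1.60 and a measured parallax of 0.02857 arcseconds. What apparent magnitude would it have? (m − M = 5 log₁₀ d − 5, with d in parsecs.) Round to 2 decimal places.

d = 1/p = 1/0.02857″ = 35.002 pc.
m − M = 5 log₁₀ d − 5 = 5 log₁₀(35.002) − 5 = 7.7205 − 5 = 2.7205.
m = M + (m − M) = -1.60 + 2.7205 = 1.12.

m = 1.12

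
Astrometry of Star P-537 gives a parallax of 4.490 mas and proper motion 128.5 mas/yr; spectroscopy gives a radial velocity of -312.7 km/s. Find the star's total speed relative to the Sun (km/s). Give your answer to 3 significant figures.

d = 1/p = 1/0.004490″ = 222.72 pc.
μ = 128.5 mas/yr = 0.1285 ″/yr.
v_t = 4.740 μ d = 4.740 × 0.1285 × 222.72 = 135.66 km/s.
v = √(v_r² + v_t²) = √((-312.7)² + 135.66²) = √116185 = 340.86 km/s.

341 km/s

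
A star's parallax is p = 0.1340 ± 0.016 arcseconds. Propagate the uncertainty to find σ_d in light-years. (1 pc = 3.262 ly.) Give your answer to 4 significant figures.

2.907 ly

d = 1/p, so σ_d = σ_p / p².
σ_d = 0.0160 / (0.1340)² = 0.0160 / 0.017956 = 0.89107 pc = 0.89107 × 3.262 ly = 2.9067 ly.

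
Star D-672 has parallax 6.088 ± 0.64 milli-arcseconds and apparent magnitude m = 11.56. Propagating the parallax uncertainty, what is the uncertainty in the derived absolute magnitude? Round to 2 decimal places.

M = m − 5 log₁₀ d + 5 = m + 5 log₁₀ p + 5, so ∂M/∂p = 5/(p ln 10).
σ_M = (5/ln 10) · (σ_p/p) = 2.1715 × 0.64/6.088 = 2.1715 × 0.10512 = 0.22827.

σ_M = 0.23 mag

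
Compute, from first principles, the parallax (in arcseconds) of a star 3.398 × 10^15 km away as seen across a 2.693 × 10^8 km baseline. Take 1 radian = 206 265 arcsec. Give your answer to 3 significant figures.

0.0163 arcsec

θ ≈ B/d = (2.693 × 10^8) / (3.398 × 10^15) = 7.9253 × 10^-8 rad.
In arcseconds: 7.9253 × 10^-8 × 206265 = 0.016347″.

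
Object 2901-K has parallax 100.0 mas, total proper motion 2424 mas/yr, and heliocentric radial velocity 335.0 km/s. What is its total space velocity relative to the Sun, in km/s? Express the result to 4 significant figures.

d = 1/p = 1/0.1000″ = 10 pc.
μ = 2424 mas/yr = 2.424 ″/yr.
v_t = 4.740 μ d = 4.740 × 2.424 × 10 = 114.9 km/s.
v = √(v_r² + v_t²) = √(335.0² + 114.9²) = √125427 = 354.16 km/s.

354.2 km/s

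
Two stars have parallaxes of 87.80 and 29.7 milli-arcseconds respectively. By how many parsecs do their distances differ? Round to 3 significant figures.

d_A = 1/0.08780″ = 11.39 pc; d_B = 1/0.02970″ = 33.67 pc.
|d_B − d_A| = |33.67 − 11.39| = 22.28 pc.

22.3 pc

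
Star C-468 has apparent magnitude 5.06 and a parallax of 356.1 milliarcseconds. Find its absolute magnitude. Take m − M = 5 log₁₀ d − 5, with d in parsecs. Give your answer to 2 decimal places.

M = 7.82

d = 1/p = 1/0.3561″ = 2.8082 pc.
m − M = 5 log₁₀(2.8082) − 5 = 2.2421 − 5 = -2.7579.
M = m − (m − M) = 5.06 − (-2.7579) = 7.82.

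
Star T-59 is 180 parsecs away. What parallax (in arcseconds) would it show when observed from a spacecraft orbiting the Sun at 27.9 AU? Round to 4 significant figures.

p (arcsec) = B (AU) / d (pc).
p = 27.9 / 180 = 0.155 arcsec.

0.1550 arcsec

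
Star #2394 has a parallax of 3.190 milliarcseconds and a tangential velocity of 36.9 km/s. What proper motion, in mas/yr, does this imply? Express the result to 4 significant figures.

d = 1/p = 1/0.003190″ = 313.48 pc.
μ = v_t / (4.74 d) = 36.9 / (4.74 × 313.48) = 36.9 / 1485.9 = 0.024833 ″/yr = 24.833 mas/yr.

24.83 mas/yr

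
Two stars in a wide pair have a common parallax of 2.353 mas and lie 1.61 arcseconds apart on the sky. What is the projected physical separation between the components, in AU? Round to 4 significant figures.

684.2 AU

d = 1/p = 1/0.002353″ = 424.99 pc.
At distance d (pc), an angle of θ arcsec spans θ·d AU: s = 1.61 × 424.99 = 684.23 AU.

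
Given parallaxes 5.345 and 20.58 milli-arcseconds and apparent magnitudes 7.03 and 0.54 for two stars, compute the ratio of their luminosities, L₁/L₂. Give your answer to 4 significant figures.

L₁/L₂ = 0.03758

d₁ = 1/p₁ = 1/0.005345″ = 187.09 pc; d₂ = 1/p₂ = 1/0.02058″ = 48.591 pc.
M₁ = m₁ − 5 log₁₀ d₁ + 5 = 7.03 − 11.3603 + 5 = 0.6697.
M₂ = 0.54 − 8.4328 + 5 = -2.8928.
L₁/L₂ = 10^(0.4(M₂ − M₁)) = 10^(0.4 × (-3.5625)) = 10^(-1.42500) = 0.037584.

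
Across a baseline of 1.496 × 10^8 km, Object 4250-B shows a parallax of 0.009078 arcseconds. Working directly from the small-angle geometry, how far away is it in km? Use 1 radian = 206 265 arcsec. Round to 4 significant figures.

3.399 × 10^15 km

θ = 0.009078″ = 0.009078/206265 = 4.4011 × 10^-8 rad.
d = B/θ = (1.496 × 10^8) / (4.4011 × 10^-8) = 3.3992 × 10^15 km.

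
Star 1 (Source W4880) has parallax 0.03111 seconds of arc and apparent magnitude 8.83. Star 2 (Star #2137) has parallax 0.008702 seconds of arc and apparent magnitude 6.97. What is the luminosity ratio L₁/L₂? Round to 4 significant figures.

d₁ = 1/p₁ = 1/0.03111″ = 32.144 pc; d₂ = 1/p₂ = 1/0.008702″ = 114.92 pc.
M₁ = m₁ − 5 log₁₀ d₁ + 5 = 8.83 − 7.5355 + 5 = 6.2945.
M₂ = 6.97 − 10.3020 + 5 = 1.6680.
L₁/L₂ = 10^(0.4(M₂ − M₁)) = 10^(0.4 × (-4.6265)) = 10^(-1.85060) = 0.014106.

L₁/L₂ = 0.01411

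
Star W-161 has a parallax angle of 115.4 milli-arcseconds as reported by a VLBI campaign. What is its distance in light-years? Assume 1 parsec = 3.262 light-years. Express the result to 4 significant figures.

28.27 light years

p = 115.4 milli-arcseconds = 0.1154 arcsec.
d = 1/p = 1/0.1154 = 8.6655 pc.
In light-years: 8.6655 × 3.262 = 28.267 ly.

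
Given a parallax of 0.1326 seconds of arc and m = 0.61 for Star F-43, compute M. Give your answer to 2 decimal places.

M = 1.22

d = 1/p = 1/0.1326″ = 7.5415 pc.
m − M = 5 log₁₀(7.5415) − 5 = 4.3873 − 5 = -0.6127.
M = m − (m − M) = 0.61 − (-0.6127) = 1.22.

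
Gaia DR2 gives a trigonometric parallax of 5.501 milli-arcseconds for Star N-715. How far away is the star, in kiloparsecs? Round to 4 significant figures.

p = 5.501 milli-arcseconds = 0.005501 arcsec.
d = 1/p = 1/0.005501 = 181.79 pc.
= 0.18179 kpc.

0.1818 kpc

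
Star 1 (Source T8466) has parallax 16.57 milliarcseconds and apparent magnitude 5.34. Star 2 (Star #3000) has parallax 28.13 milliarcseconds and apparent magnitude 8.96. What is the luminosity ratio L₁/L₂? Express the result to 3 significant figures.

L₁/L₂ = 80.9

d₁ = 1/p₁ = 1/0.01657″ = 60.35 pc; d₂ = 1/p₂ = 1/0.02813″ = 35.549 pc.
M₁ = m₁ − 5 log₁₀ d₁ + 5 = 5.34 − 8.9034 + 5 = 1.4366.
M₂ = 8.96 − 7.7541 + 5 = 6.2059.
L₁/L₂ = 10^(0.4(M₂ − M₁)) = 10^(0.4 × 4.7693) = 10^1.90772 = 80.857.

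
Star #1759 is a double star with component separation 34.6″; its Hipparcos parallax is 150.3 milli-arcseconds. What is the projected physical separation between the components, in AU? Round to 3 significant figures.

230 AU

d = 1/p = 1/0.1503″ = 6.6534 pc.
At distance d (pc), an angle of θ arcsec spans θ·d AU: s = 34.6 × 6.6534 = 230.21 AU.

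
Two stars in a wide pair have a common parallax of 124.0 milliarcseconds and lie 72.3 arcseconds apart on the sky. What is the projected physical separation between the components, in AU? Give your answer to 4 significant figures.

583.1 AU

d = 1/p = 1/0.1240″ = 8.0645 pc.
At distance d (pc), an angle of θ arcsec spans θ·d AU: s = 72.3 × 8.0645 = 583.06 AU.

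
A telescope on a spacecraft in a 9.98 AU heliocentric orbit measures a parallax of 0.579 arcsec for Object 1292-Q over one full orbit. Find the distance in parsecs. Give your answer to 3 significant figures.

17.2 pc

With baseline B (in AU) and parallax p (in arcsec), d = B/p parsecs.
d = 9.98 / 0.579 = 17.237 pc.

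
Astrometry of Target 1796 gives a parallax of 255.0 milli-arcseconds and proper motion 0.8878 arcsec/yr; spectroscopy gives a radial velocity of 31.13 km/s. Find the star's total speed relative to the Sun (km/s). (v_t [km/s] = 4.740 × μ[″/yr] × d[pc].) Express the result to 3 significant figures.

d = 1/p = 1/0.2550″ = 3.9216 pc.
v_t = 4.740 μ d = 4.740 × 0.8878 × 3.9216 = 16.503 km/s.
v = √(v_r² + v_t²) = √(31.13² + 16.503²) = √1241.43 = 35.234 km/s.

35.2 km/s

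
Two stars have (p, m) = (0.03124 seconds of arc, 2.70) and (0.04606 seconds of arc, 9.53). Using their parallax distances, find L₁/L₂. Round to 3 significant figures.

d₁ = 1/p₁ = 1/0.03124″ = 32.01 pc; d₂ = 1/p₂ = 1/0.04606″ = 21.711 pc.
M₁ = m₁ − 5 log₁₀ d₁ + 5 = 2.70 − 7.5264 + 5 = 0.1736.
M₂ = 9.53 − 6.6834 + 5 = 7.8466.
L₁/L₂ = 10^(0.4(M₂ − M₁)) = 10^(0.4 × 7.6730) = 10^3.06920 = 1172.7.

L₁/L₂ = 1170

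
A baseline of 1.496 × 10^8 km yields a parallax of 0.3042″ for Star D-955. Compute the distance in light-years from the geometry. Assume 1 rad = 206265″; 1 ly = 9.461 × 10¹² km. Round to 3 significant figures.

θ = 0.3042″ = 0.3042/206265 = 1.4748 × 10^-6 rad.
d = B/θ = (1.496 × 10^8) / (1.4748 × 10^-6) = 1.0144 × 10^14 km = (1.0144 × 10^14) / (9.461 × 10^12) ly = 10.722 ly.

10.7 ly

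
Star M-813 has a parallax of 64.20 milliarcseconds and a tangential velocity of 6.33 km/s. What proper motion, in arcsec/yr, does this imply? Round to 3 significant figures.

0.0857 arcsec/yr

d = 1/p = 1/0.06420″ = 15.576 pc.
μ = v_t / (4.74 d) = 6.33 / (4.74 × 15.576) = 6.33 / 73.83 = 0.085738 ″/yr.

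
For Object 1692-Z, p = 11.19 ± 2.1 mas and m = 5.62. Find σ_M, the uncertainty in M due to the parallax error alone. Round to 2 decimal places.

σ_M = 0.41 mag

M = m − 5 log₁₀ d + 5 = m + 5 log₁₀ p + 5, so ∂M/∂p = 5/(p ln 10).
σ_M = (5/ln 10) · (σ_p/p) = 2.1715 × 2.1/11.19 = 2.1715 × 0.18767 = 0.40753.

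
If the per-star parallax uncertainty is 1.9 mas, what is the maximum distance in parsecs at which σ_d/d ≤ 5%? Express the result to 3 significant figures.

26.3 pc

σ_d/d = σ_p/p, so the condition is σ_p/p ≤ 0.05, i.e. p ≥ σ_p/0.05.
p_min = 1.9/0.05 = 38 mas = 0.038 arcsec.
d_max = 1/p_min = 1/0.038 = 26.316 pc.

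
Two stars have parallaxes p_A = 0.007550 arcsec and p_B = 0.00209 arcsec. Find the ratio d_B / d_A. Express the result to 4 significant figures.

Since d = 1/p, d_B/d_A = p_A/p_B.
= 0.007550 / 0.00209 = 3.6124.

3.612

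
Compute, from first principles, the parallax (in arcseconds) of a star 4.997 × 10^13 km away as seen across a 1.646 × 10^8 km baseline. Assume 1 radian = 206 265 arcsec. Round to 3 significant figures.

θ ≈ B/d = (1.646 × 10^8) / (4.997 × 10^13) = 3.2940 × 10^-6 rad.
In arcseconds: 3.2940 × 10^-6 × 206265 = 0.67944″.

0.679 arcsec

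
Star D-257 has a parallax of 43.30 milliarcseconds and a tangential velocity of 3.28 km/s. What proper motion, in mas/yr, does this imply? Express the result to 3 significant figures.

30.0 mas/yr

d = 1/p = 1/0.04330″ = 23.095 pc.
μ = v_t / (4.74 d) = 3.28 / (4.74 × 23.095) = 3.28 / 109.47 = 0.029963 ″/yr = 29.963 mas/yr.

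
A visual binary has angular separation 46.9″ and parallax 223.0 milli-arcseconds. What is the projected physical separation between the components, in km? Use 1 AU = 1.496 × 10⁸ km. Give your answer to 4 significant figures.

3.146 × 10^10 km

d = 1/p = 1/0.2230″ = 4.4843 pc.
At distance d (pc), an angle of θ arcsec spans θ·d AU: s = 46.9 × 4.4843 = 210.31 AU.
= 210.31 × 1.496 × 10⁸ km = 3.1462 × 10^10 km.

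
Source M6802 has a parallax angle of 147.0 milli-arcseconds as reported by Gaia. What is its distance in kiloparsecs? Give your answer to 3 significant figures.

p = 147.0 milli-arcseconds = 0.1470 arcsec.
d = 1/p = 1/0.1470 = 6.8027 pc.
= 0.0068027 kpc.

0.00680 kpc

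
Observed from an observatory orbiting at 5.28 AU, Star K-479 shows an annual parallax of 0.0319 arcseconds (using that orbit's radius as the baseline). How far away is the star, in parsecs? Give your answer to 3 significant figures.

166 pc

With baseline B (in AU) and parallax p (in arcsec), d = B/p parsecs.
d = 5.28 / 0.0319 = 165.52 pc.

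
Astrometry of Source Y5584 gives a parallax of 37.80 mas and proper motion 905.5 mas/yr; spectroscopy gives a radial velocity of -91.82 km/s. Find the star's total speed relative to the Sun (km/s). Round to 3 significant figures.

146 km/s

d = 1/p = 1/0.03780″ = 26.455 pc.
μ = 905.5 mas/yr = 0.9055 ″/yr.
v_t = 4.740 μ d = 4.740 × 0.9055 × 26.455 = 113.55 km/s.
v = √(v_r² + v_t²) = √((-91.82)² + 113.55²) = √21324.5 = 146.03 km/s.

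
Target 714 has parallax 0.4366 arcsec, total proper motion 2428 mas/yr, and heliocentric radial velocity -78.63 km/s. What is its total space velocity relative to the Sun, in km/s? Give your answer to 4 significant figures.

82.93 km/s

d = 1/p = 1/0.4366″ = 2.2904 pc.
μ = 2428 mas/yr = 2.428 ″/yr.
v_t = 4.740 μ d = 4.740 × 2.428 × 2.2904 = 26.36 km/s.
v = √(v_r² + v_t²) = √((-78.63)² + 26.36²) = √6877.53 = 82.931 km/s.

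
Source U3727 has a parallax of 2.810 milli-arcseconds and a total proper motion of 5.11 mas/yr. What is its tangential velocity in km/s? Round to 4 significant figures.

8.620 km/s

d = 1/p = 1/0.002810″ = 355.87 pc.
μ = 5.11 mas/yr = 0.00511 ″/yr.
v_t = 4.74 × μ × d = 4.74 × 0.00511 × 355.87 = 8.6197 km/s.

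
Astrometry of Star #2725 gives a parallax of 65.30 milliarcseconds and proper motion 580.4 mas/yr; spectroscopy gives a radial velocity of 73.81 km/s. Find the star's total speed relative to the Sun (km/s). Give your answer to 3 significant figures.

d = 1/p = 1/0.06530″ = 15.314 pc.
μ = 580.4 mas/yr = 0.5804 ″/yr.
v_t = 4.740 μ d = 4.740 × 0.5804 × 15.314 = 42.13 km/s.
v = √(v_r² + v_t²) = √(73.81² + 42.13²) = √7222.85 = 84.987 km/s.

85.0 km/s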